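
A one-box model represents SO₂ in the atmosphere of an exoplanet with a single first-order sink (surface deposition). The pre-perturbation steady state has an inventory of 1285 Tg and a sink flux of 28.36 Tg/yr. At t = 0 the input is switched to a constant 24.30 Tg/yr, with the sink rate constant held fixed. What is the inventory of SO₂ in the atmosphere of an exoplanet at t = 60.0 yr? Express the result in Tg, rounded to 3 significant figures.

The sink rate constant is k = F₀/M₀ = 28.36/1285 = 0.02207 yr⁻¹.
Solving dM/dt = F₁ − kM with M(0) = M₀ gives M(t) = F₁/k + (M₀ − F₁/k)·e^(−kt).
F₁/k = 24.30/0.02207 = 1101.0 Tg; kt = 0.02207 × 60.0 = 1.324, e^(−kt) = 0.2660.
M(60.0) = 1101.0 + (1285 − 1101.0) × 0.2660 = 1101.0 + 48.94 = 1150.0 Tg.

1150 Tg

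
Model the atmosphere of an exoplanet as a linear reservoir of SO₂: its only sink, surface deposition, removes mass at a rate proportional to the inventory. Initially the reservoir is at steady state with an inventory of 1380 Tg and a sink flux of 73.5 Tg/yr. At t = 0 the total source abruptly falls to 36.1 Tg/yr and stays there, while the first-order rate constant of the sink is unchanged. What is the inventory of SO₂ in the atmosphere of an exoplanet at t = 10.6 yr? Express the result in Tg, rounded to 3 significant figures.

1080 Tg

τ = M₀/F₀ = 1380/73.5 = 18.78 yr; rate constant k = 1/τ.
New steady state M_∞ = F₁/k = F₁·τ = 36.1 × 18.78 = 677.80 Tg.
M(t) = M_∞ + (M₀ − M_∞)·e^(−t/τ); t/τ = 10.6/18.78 = 0.5646, so e^(−t/τ) = 0.5686.
M(t) = 677.80 + 702.2 × 0.5686 = 1077.1 Tg.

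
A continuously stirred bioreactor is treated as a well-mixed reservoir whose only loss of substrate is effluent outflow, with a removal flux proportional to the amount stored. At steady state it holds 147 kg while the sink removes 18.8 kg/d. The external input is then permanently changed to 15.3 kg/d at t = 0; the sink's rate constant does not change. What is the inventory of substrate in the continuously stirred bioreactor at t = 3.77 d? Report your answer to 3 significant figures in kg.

137 kg

τ = M₀/F₀ = 147/18.8 = 7.819 d; rate constant k = 1/τ.
New steady state M_∞ = F₁/k = F₁·τ = 15.3 × 7.819 = 119.63 kg.
M(t) = M_∞ + (M₀ − M_∞)·e^(−t/τ); t/τ = 3.77/7.819 = 0.4821, so e^(−t/τ) = 0.6175.
M(t) = 119.63 + 27.37 × 0.6175 = 136.53 kg.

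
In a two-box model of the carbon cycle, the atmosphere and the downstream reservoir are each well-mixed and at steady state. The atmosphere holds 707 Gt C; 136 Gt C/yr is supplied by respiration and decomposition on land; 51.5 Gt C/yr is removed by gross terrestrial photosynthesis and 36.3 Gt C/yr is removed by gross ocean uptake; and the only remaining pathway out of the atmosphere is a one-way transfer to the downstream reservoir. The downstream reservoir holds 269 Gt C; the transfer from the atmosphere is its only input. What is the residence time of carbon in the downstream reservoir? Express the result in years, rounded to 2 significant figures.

5.6 yr

Balance the atmosphere: ΣF_in = 136.00 Gt C/yr.
Transfer to the downstream reservoir = ΣF_in − (51.5 + 36.3) = 48.200 Gt C/yr.
At steady state the output of the downstream reservoir equals its input, 48.200 Gt C/yr.
τ = M / F = 269 / 48.200 = 5.581 yr.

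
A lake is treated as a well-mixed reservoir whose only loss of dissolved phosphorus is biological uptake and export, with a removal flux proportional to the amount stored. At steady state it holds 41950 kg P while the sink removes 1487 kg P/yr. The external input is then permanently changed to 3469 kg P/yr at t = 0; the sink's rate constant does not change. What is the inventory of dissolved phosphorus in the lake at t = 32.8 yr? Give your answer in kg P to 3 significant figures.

τ = M₀/F₀ = 41950/1487 = 28.21 yr; rate constant k = 1/τ.
New steady state M_∞ = F₁/k = F₁·τ = 3469 × 28.21 = 97865 kg P.
M(t) = M_∞ + (M₀ − M_∞)·e^(−t/τ); t/τ = 32.8/28.21 = 1.163, so e^(−t/τ) = 0.3127.
M(t) = 97865 − 55910 × 0.3127 = 80383 kg P.

80400 kg P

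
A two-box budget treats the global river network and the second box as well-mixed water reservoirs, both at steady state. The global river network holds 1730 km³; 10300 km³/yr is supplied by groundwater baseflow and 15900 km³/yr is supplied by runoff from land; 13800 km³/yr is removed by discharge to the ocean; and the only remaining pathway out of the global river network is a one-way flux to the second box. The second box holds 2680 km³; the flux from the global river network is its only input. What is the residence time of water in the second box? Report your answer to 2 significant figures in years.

0.22 yr

Balance the global river network: ΣF_in = 10300 + 15900 = 26200 km³/yr.
Flux to the second box = ΣF_in − (13800) = 12400 km³/yr.
At steady state the output of the second box equals its input, 12400 km³/yr.
τ = M / F = 2680 / 12400 = 0.2161 yr.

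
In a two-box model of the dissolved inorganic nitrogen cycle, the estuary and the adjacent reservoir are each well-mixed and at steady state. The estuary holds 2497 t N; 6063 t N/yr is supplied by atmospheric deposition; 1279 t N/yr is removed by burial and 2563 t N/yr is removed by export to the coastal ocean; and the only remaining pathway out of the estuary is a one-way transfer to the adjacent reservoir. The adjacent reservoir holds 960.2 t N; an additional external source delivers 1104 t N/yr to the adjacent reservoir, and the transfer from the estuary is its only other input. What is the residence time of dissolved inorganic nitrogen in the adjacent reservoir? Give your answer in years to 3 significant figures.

0.289 yr

Balance the estuary: ΣF_in = 6063.0 t N/yr.
Transfer to the adjacent reservoir = ΣF_in − (1279 + 2563) = 2221.0 t N/yr.
Total input to the adjacent reservoir = 2221.0 + 1104 = 3325.0 t N/yr; at steady state this equals its total output.
τ = M / F = 960.2 / 3325.0 = 0.2888 yr.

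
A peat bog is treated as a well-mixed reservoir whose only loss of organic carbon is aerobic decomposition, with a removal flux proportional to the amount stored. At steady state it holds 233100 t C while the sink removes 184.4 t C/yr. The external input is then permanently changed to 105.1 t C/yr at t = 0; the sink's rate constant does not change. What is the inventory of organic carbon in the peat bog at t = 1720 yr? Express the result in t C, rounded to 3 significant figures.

Residence time τ = M₀/F₀ = 1264 yr. The eventual steady state is M_∞ = M₀·(F₁/F₀) = 233100 × 105.1/184.4 = 132860 t C.
The anomaly ΔM(t) = M(t) − M_∞ decays as ΔM₀·e^(−t/τ) with ΔM₀ = 233100 − 132860 = 100200 t C.
At t = 1720 yr, e^(−t/τ) = e^(−1.361) = 0.2565, so ΔM = 25710 t C and M = 132860 + 25710 = 158570 t C.

159000 t C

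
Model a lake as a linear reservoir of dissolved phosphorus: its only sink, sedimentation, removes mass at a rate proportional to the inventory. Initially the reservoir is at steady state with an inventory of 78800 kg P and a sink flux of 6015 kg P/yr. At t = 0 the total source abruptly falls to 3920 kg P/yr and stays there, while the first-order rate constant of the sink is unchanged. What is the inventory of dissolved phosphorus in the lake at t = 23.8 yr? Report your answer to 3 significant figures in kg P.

55800 kg P

Residence time τ = M₀/F₀ = 13.10 yr. The eventual steady state is M_∞ = M₀·(F₁/F₀) = 78800 × 3920/6015 = 51354 kg P.
The anomaly ΔM(t) = M(t) − M_∞ decays as ΔM₀·e^(−t/τ) with ΔM₀ = 78800 − 51354 = 27450 kg P.
At t = 23.8 yr, e^(−t/τ) = e^(−1.817) = 0.1626, so ΔM = 4462 kg P and M = 51354 + 4462 = 55816 kg P.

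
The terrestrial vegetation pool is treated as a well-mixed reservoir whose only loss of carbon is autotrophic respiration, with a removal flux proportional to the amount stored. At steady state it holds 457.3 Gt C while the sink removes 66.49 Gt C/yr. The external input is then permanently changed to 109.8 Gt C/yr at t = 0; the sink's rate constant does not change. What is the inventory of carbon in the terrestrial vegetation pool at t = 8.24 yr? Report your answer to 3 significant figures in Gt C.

665 Gt C

τ = M₀/F₀ = 457.3/66.49 = 6.878 yr; rate constant k = 1/τ.
New steady state M_∞ = F₁/k = F₁·τ = 109.8 × 6.878 = 755.17 Gt C.
M(t) = M_∞ + (M₀ − M_∞)·e^(−t/τ); t/τ = 8.24/6.878 = 1.198, so e^(−t/τ) = 0.3018.
M(t) = 755.17 − 297.9 × 0.3018 = 665.28 Gt C.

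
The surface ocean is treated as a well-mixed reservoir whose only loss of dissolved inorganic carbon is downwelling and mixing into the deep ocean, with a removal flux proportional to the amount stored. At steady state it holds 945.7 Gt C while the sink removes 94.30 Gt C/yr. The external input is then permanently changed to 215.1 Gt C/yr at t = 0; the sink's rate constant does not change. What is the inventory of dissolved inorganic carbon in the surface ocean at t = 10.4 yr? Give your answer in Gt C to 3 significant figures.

1730 Gt C

The sink rate constant is k = F₀/M₀ = 94.30/945.7 = 0.09971 yr⁻¹.
Solving dM/dt = F₁ − kM with M(0) = M₀ gives M(t) = F₁/k + (M₀ − F₁/k)·e^(−kt).
F₁/k = 215.1/0.09971 = 2157.2 Gt C; kt = 0.09971 × 10.4 = 1.037, e^(−kt) = 0.3545.
M(10.4) = 2157.2 + (945.7 − 2157.2) × 0.3545 = 2157.2 − 429.5 = 1727.7 Gt C.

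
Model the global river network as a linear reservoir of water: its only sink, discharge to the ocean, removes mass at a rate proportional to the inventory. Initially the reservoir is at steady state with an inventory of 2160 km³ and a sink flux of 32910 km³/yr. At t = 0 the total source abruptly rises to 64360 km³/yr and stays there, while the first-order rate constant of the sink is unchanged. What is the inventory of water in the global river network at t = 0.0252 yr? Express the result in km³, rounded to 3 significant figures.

2820 km³

Residence time τ = M₀/F₀ = 0.06563 yr. The eventual steady state is M_∞ = M₀·(F₁/F₀) = 2160 × 64360/32910 = 4224.2 km³.
The anomaly ΔM(t) = M(t) − M_∞ decays as ΔM₀·e^(−t/τ) with ΔM₀ = 2160 − 4224.2 = −2064 km³.
At t = 0.0252 yr, e^(−t/τ) = e^(−0.3839) = 0.6812, so ΔM = −1406 km³ and M = 4224.2 − 1406 = 2818.1 km³.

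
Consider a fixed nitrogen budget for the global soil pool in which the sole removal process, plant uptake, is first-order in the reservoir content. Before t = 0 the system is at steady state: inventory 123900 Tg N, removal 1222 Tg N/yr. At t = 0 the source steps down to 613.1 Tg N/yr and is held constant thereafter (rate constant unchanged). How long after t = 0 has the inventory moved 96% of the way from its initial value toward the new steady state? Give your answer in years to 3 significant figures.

326 yr

τ = M₀/F₀ = 123900/1222 = 101.4 yr.
The remaining gap fraction is e^(−t/τ); 96% covered ⇒ e^(−t/τ) = 0.0400.
t = −τ ln(0.0400) = 101.4 × 3.219 = 326.4 yr.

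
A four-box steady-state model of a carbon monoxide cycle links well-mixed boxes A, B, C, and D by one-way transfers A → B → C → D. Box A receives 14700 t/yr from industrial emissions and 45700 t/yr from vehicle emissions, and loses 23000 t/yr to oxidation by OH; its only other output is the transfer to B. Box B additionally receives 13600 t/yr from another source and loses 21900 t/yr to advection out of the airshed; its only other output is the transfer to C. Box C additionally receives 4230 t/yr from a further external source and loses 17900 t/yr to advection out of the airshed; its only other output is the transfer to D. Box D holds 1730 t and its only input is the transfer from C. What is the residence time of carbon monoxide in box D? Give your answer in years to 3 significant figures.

0.112 yr

Box A: F(A→B) = (14700 + 45700) − 23000 = 37400 t/yr.
Box B: F(B→C) = (37400 + 13600) − 21900 = 29100 t/yr.
Box C: F(C→D) = (29100 + 4230) − 17900 = 15430 t/yr.
Box D throughput = its input = 15430 t/yr; τ = 1730 / 15430 = 0.1121 yr.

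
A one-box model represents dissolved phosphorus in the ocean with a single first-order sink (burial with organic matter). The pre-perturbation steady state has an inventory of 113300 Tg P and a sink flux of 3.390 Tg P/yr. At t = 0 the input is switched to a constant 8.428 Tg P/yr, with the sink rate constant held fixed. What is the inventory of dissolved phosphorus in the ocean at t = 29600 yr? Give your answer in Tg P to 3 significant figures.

212000 Tg P

The sink rate constant is k = F₀/M₀ = 3.390/113300 = 2.992×10^-5 yr⁻¹.
Solving dM/dt = F₁ − kM with M(0) = M₀ gives M(t) = F₁/k + (M₀ − F₁/k)·e^(−kt).
F₁/k = 8.428/2.992×10^-5 = 281680 Tg P; kt = 2.992×10^-5 × 29600 = 0.8856, e^(−kt) = 0.4124.
M(29600) = 281680 + (113300 − 281680) × 0.4124 = 281680 − 69450 = 212230 Tg P.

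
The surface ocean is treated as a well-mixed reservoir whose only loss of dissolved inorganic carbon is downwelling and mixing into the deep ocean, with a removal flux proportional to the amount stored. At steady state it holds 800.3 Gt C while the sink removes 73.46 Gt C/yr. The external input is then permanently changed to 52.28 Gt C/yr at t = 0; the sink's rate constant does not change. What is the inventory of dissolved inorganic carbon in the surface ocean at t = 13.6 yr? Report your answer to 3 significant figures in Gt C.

Residence time τ = M₀/F₀ = 10.89 yr. The eventual steady state is M_∞ = M₀·(F₁/F₀) = 800.3 × 52.28/73.46 = 569.56 Gt C.
The anomaly ΔM(t) = M(t) − M_∞ decays as ΔM₀·e^(−t/τ) with ΔM₀ = 800.3 − 569.56 = 230.7 Gt C.
At t = 13.6 yr, e^(−t/τ) = e^(−1.248) = 0.2870, so ΔM = 66.22 Gt C and M = 569.56 + 66.22 = 635.78 Gt C.

636 Gt C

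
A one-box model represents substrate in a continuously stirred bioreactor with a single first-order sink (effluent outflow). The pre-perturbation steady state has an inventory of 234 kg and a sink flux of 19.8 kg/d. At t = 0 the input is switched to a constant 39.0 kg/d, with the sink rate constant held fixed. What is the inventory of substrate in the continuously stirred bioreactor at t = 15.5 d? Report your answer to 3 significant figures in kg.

400 kg

The sink rate constant is k = F₀/M₀ = 19.8/234 = 0.08462 d⁻¹.
Solving dM/dt = F₁ − kM with M(0) = M₀ gives M(t) = F₁/k + (M₀ − F₁/k)·e^(−kt).
F₁/k = 39.0/0.08462 = 460.91 kg; kt = 0.08462 × 15.5 = 1.312, e^(−kt) = 0.2694.
M(15.5) = 460.91 + (234 − 460.91) × 0.2694 = 460.91 − 61.13 = 399.78 kg.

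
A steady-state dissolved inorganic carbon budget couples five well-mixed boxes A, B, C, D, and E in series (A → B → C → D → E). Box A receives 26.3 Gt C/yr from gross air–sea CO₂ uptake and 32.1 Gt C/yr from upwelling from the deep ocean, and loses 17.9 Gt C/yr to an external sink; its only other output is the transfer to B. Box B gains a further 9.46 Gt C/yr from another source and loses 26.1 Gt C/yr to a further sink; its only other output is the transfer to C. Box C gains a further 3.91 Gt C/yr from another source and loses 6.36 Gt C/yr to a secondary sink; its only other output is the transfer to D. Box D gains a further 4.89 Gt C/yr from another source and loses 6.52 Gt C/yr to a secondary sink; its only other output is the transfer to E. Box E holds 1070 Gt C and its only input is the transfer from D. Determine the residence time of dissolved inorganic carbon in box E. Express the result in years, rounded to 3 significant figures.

Box A: F(A→B) = (26.3 + 32.1) − 17.9 = 40.500 Gt C/yr.
Box B: F(B→C) = (40.500 + 9.46) − 26.1 = 23.860 Gt C/yr.
Box C: F(C→D) = (23.860 + 3.91) − 6.36 = 21.410 Gt C/yr.
Box D: F(D→E) = (21.410 + 4.89) − 6.52 = 19.780 Gt C/yr.
Box E throughput = its input = 19.780 Gt C/yr; τ = 1070 / 19.780 = 54.10 yr.

54.1 yr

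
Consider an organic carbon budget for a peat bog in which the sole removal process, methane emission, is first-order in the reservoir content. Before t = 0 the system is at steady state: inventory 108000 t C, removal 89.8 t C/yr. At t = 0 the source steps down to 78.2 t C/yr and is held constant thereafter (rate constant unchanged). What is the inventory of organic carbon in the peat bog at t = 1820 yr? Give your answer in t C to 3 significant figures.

97100 t C

τ = M₀/F₀ = 108000/89.8 = 1203 yr; rate constant k = 1/τ.
New steady state M_∞ = F₁/k = F₁·τ = 78.2 × 1203 = 94049 t C.
M(t) = M_∞ + (M₀ − M_∞)·e^(−t/τ); t/τ = 1820/1203 = 1.513, so e^(−t/τ) = 0.2202.
M(t) = 94049 + 13950 × 0.2202 = 97121 t C.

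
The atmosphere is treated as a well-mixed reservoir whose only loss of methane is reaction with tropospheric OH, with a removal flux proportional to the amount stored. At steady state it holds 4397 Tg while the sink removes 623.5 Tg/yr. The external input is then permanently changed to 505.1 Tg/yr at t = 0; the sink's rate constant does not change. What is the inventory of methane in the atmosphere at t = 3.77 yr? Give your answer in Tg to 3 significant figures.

The sink rate constant is k = F₀/M₀ = 623.5/4397 = 0.1418 yr⁻¹.
Solving dM/dt = F₁ − kM with M(0) = M₀ gives M(t) = F₁/k + (M₀ − F₁/k)·e^(−kt).
F₁/k = 505.1/0.1418 = 3562.0 Tg; kt = 0.1418 × 3.77 = 0.5346, e^(−kt) = 0.5859.
M(3.77) = 3562.0 + (4397 − 3562.0) × 0.5859 = 3562.0 + 489.2 = 4051.2 Tg.

4050 Tg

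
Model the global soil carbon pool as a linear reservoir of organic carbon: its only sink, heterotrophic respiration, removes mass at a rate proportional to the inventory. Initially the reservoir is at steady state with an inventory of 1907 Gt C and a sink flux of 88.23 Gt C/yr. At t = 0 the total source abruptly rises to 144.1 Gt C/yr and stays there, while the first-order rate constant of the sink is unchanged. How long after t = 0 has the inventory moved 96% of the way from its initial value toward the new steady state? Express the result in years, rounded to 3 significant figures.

69.6 yr

τ = M₀/F₀ = 1907/88.23 = 21.61 yr.
The remaining gap fraction is e^(−t/τ); 96% covered ⇒ e^(−t/τ) = 0.0400.
t = −τ ln(0.0400) = 21.61 × 3.219 = 69.57 yr.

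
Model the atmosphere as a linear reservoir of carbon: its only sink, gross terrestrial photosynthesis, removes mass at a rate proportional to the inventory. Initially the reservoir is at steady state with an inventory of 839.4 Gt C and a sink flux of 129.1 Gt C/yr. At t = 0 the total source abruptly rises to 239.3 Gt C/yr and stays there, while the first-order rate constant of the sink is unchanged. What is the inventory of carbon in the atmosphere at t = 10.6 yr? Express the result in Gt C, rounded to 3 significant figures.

The sink rate constant is k = F₀/M₀ = 129.1/839.4 = 0.1538 yr⁻¹.
Solving dM/dt = F₁ − kM with M(0) = M₀ gives M(t) = F₁/k + (M₀ − F₁/k)·e^(−kt).
F₁/k = 239.3/0.1538 = 1555.9 Gt C; kt = 0.1538 × 10.6 = 1.630, e^(−kt) = 0.1959.
M(10.6) = 1555.9 + (839.4 − 1555.9) × 0.1959 = 1555.9 − 140.3 = 1415.6 Gt C.

1420 Gt C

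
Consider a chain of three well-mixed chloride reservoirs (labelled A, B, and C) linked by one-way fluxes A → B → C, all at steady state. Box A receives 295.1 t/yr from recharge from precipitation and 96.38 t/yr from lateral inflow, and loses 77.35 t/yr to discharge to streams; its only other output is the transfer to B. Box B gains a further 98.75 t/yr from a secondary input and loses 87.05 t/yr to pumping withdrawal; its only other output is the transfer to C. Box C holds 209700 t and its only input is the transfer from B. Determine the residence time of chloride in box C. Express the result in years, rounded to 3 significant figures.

644 yr

Box A: F(A→B) = (295.1 + 96.38) − 77.35 = 314.13 t/yr.
Box B: F(B→C) = (314.13 + 98.75) − 87.05 = 325.83 t/yr.
Box C throughput = its input = 325.83 t/yr; τ = 209700 / 325.83 = 643.6 yr.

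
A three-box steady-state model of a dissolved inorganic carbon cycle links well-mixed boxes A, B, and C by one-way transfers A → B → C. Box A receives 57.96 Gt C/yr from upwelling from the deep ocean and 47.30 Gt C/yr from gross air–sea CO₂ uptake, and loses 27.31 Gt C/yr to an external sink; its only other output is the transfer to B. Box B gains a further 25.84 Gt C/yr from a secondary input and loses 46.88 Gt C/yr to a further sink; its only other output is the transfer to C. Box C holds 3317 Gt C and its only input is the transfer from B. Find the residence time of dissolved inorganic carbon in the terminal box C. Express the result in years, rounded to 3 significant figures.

58.3 yr

Box A: F(A→B) = (57.96 + 47.30) − 27.31 = 77.950 Gt C/yr.
Box B: F(B→C) = (77.950 + 25.84) − 46.88 = 56.910 Gt C/yr.
Box C throughput = its input = 56.910 Gt C/yr; τ = 3317 / 56.910 = 58.29 yr.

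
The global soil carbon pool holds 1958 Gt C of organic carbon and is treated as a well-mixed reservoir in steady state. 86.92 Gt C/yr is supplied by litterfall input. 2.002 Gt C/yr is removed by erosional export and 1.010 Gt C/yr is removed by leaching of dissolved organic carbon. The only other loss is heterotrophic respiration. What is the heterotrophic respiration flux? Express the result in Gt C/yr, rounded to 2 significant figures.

84 Gt C/yr

At steady state ΣF_in = ΣF_out.
ΣF_in = 86.920 Gt C/yr.
Heterotrophic respiration flux = ΣF_in − (2.002 + 1.010) = 86.920 − 3.012 = 83.91 Gt C/yr.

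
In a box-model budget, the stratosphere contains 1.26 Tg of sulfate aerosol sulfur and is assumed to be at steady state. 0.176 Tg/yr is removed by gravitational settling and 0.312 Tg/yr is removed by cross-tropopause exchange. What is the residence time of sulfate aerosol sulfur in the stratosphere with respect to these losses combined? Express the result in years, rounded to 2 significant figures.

2.6 yr

Total removal = 0.1760 + 0.3120 = 0.48800 Tg/yr.
τ = M / ΣF_out = 1.26 / 0.48800 = 2.582 yr.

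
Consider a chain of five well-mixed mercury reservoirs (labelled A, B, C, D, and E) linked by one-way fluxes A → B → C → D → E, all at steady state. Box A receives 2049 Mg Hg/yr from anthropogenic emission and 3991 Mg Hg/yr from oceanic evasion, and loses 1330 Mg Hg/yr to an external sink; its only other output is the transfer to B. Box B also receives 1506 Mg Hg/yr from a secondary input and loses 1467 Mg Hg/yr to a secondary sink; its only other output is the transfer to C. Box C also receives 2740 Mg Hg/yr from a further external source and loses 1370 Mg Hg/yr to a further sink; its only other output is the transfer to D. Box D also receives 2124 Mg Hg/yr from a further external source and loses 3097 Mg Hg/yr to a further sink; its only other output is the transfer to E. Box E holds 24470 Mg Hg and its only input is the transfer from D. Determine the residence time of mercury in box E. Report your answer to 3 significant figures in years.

4.76 yr

Box A: F(A→B) = (2049 + 3991) − 1330 = 4710.0 Mg Hg/yr.
Box B: F(B→C) = (4710.0 + 1506) − 1467 = 4749.0 Mg Hg/yr.
Box C: F(C→D) = (4749.0 + 2740) − 1370 = 6119.0 Mg Hg/yr.
Box D: F(D→E) = (6119.0 + 2124) − 3097 = 5146.0 Mg Hg/yr.
Box E throughput = its input = 5146.0 Mg Hg/yr; τ = 24470 / 5146.0 = 4.755 yr.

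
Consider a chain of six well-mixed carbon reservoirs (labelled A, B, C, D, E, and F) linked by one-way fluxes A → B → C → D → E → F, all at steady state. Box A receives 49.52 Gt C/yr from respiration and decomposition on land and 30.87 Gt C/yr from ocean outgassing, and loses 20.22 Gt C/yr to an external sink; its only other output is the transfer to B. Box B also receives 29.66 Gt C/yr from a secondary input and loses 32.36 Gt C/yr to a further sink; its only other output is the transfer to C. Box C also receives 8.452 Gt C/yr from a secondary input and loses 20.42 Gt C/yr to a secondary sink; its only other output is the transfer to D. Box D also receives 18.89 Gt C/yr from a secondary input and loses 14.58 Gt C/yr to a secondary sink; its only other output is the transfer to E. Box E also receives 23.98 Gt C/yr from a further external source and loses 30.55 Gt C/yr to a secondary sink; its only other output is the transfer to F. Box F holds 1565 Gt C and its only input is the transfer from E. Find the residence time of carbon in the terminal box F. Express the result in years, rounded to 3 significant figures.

Box A: F(A→B) = (49.52 + 30.87) − 20.22 = 60.170 Gt C/yr.
Box B: F(B→C) = (60.170 + 29.66) − 32.36 = 57.470 Gt C/yr.
Box C: F(C→D) = (57.470 + 8.452) − 20.42 = 45.502 Gt C/yr.
Box D: F(D→E) = (45.502 + 18.89) − 14.58 = 49.812 Gt C/yr.
Box E: F(E→F) = (49.812 + 23.98) − 30.55 = 43.242 Gt C/yr.
Box F throughput = its input = 43.242 Gt C/yr; τ = 1565 / 43.242 = 36.19 yr.

36.2 yr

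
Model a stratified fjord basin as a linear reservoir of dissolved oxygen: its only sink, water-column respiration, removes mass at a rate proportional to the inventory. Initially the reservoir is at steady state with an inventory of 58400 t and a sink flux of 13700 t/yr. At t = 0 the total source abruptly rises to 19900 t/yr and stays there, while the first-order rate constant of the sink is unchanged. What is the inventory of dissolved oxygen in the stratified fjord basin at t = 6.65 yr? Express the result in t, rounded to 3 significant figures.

79300 t

Residence time τ = M₀/F₀ = 4.263 yr. The eventual steady state is M_∞ = M₀·(F₁/F₀) = 58400 × 19900/13700 = 84829 t.
The anomaly ΔM(t) = M(t) − M_∞ decays as ΔM₀·e^(−t/τ) with ΔM₀ = 58400 − 84829 = −26430 t.
At t = 6.65 yr, e^(−t/τ) = e^(−1.560) = 0.2101, so ΔM = −5554 t and M = 84829 − 5554 = 79276 t.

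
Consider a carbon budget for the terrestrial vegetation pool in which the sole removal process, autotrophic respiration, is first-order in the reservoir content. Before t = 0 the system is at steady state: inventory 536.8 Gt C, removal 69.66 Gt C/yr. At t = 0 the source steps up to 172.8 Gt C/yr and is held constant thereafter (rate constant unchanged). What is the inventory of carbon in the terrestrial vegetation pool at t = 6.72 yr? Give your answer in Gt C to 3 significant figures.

τ = M₀/F₀ = 536.8/69.66 = 7.706 yr; rate constant k = 1/τ.
New steady state M_∞ = F₁/k = F₁·τ = 172.8 × 7.706 = 1331.6 Gt C.
M(t) = M_∞ + (M₀ − M_∞)·e^(−t/τ); t/τ = 6.72/7.706 = 0.8720, so e^(−t/τ) = 0.4181.
M(t) = 1331.6 − 794.8 × 0.4181 = 999.30 Gt C.

999 Gt C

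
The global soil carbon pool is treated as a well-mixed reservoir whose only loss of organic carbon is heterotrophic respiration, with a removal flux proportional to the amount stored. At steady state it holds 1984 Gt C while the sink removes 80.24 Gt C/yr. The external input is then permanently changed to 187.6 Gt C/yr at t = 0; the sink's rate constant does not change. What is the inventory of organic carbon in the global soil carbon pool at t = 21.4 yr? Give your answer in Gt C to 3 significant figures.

3520 Gt C

τ = M₀/F₀ = 1984/80.24 = 24.73 yr; rate constant k = 1/τ.
New steady state M_∞ = F₁/k = F₁·τ = 187.6 × 24.73 = 4638.6 Gt C.
M(t) = M_∞ + (M₀ − M_∞)·e^(−t/τ); t/τ = 21.4/24.73 = 0.8655, so e^(−t/τ) = 0.4208.
M(t) = 4638.6 − 2655 × 0.4208 = 3521.4 Gt C.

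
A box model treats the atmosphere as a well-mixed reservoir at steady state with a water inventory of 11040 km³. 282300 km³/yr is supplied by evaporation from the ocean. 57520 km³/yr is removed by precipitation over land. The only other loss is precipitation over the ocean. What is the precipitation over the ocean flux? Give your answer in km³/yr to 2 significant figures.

At steady state ΣF_in = ΣF_out.
ΣF_in = 282300 km³/yr.
Precipitation over the ocean flux = ΣF_in − (57520) = 282300 − 57520 = 224800 km³/yr.

220000 km³/yr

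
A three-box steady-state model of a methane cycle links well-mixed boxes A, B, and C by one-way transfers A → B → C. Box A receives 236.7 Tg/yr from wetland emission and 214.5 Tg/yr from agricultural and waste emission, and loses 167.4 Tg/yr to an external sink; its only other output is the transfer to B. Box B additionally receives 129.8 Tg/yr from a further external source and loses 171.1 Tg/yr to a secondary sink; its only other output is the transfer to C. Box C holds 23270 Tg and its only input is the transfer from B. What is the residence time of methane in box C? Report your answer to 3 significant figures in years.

96.0 yr

Box A: F(A→B) = (236.7 + 214.5) − 167.4 = 283.80 Tg/yr.
Box B: F(B→C) = (283.80 + 129.8) − 171.1 = 242.50 Tg/yr.
Box C throughput = its input = 242.50 Tg/yr; τ = 23270 / 242.50 = 95.96 yr.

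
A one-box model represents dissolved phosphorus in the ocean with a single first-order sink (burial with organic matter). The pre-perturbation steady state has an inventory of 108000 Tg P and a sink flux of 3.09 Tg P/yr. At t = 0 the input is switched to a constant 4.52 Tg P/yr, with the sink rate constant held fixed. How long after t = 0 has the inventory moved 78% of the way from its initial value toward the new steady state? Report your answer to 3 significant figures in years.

τ = M₀/F₀ = 108000/3.09 = 34950 yr.
The remaining gap fraction is e^(−t/τ); 78% covered ⇒ e^(−t/τ) = 0.220.
t = −τ ln(0.220) = 34950 × 1.514 = 52920 yr.

52900 yr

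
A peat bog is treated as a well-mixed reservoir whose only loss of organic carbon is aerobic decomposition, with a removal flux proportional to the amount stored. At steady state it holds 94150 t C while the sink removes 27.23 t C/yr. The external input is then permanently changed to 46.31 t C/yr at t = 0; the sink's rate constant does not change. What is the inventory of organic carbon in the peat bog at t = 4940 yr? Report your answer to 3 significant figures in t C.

144000 t C

Residence time τ = M₀/F₀ = 3458 yr. The eventual steady state is M_∞ = M₀·(F₁/F₀) = 94150 × 46.31/27.23 = 160120 t C.
The anomaly ΔM(t) = M(t) − M_∞ decays as ΔM₀·e^(−t/τ) with ΔM₀ = 94150 − 160120 = −65970 t C.
At t = 4940 yr, e^(−t/τ) = e^(−1.429) = 0.2396, so ΔM = −15810 t C and M = 160120 − 15810 = 144310 t C.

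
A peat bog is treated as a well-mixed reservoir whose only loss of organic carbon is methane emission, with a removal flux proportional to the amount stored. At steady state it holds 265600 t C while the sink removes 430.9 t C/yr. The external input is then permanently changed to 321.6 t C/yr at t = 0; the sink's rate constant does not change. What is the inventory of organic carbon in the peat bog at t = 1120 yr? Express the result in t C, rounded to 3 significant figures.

209000 t C

The sink rate constant is k = F₀/M₀ = 430.9/265600 = 0.001622 yr⁻¹.
Solving dM/dt = F₁ − kM with M(0) = M₀ gives M(t) = F₁/k + (M₀ − F₁/k)·e^(−kt).
F₁/k = 321.6/0.001622 = 198230 t C; kt = 0.001622 × 1120 = 1.817, e^(−kt) = 0.1625.
M(1120) = 198230 + (265600 − 198230) × 0.1625 = 198230 + 10950 = 209180 t C.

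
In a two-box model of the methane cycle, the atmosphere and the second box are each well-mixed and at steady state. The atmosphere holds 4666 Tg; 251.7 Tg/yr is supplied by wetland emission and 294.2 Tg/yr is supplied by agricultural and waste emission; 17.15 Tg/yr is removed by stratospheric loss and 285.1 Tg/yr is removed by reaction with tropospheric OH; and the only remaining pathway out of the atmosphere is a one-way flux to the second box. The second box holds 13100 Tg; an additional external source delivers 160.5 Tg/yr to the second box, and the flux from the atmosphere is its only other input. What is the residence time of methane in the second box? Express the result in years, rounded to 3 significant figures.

Balance the atmosphere: ΣF_in = 251.7 + 294.2 = 545.90 Tg/yr.
Flux to the second box = ΣF_in − (17.15 + 285.1) = 243.65 Tg/yr.
Total input to the second box = 243.65 + 160.5 = 404.15 Tg/yr; at steady state this equals its total output.
τ = M / F = 13100 / 404.15 = 32.41 yr.

32.4 yr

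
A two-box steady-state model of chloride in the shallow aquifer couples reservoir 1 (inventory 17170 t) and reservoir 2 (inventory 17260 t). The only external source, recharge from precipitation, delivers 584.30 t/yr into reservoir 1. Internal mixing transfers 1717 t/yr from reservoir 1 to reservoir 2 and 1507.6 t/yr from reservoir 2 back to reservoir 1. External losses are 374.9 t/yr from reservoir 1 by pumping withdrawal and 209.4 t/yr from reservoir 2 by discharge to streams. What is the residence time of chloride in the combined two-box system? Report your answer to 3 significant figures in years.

Treat the two boxes together as one reservoir: the mixing fluxes between them are internal recycling, so τ = ΣM / Σ(external losses).
M_total = 17170 + 17260 = 34430 t.
ΣF_external_out = 374.9 + 209.4 = 584.30 t/yr.
τ = M_total / ΣF_ext = 34430 / 584.30 = 58.93 yr.

58.9 yr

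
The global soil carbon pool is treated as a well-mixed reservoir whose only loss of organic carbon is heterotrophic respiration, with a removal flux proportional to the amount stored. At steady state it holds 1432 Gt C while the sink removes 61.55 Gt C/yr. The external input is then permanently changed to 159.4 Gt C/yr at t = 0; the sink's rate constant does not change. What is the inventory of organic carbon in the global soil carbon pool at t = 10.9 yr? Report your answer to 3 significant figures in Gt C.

2280 Gt C

The sink rate constant is k = F₀/M₀ = 61.55/1432 = 0.04298 yr⁻¹.
Solving dM/dt = F₁ − kM with M(0) = M₀ gives M(t) = F₁/k + (M₀ − F₁/k)·e^(−kt).
F₁/k = 159.4/0.04298 = 3708.5 Gt C; kt = 0.04298 × 10.9 = 0.4685, e^(−kt) = 0.6259.
M(10.9) = 3708.5 + (1432 − 3708.5) × 0.6259 = 3708.5 − 1425 = 2283.6 Gt C.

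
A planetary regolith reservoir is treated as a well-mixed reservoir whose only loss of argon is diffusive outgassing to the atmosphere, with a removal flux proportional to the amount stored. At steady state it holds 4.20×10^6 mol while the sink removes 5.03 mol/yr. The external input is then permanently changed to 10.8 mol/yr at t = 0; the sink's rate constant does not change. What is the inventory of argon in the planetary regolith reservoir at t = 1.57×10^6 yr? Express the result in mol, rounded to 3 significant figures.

8.28×10^6 mol

Residence time τ = M₀/F₀ = 835000 yr. The eventual steady state is M_∞ = M₀·(F₁/F₀) = 4.20×10^6 × 10.8/5.03 = 9.0179×10^6 mol.
The anomaly ΔM(t) = M(t) − M_∞ decays as ΔM₀·e^(−t/τ) with ΔM₀ = 4.20×10^6 − 9.0179×10^6 = −4.818×10^6 mol.
At t = 1.57×10^6 yr, e^(−t/τ) = e^(−1.880) = 0.1526, so ΔM = −735000 mol and M = 9.0179×10^6 − 735000 = 8.2829×10^6 mol.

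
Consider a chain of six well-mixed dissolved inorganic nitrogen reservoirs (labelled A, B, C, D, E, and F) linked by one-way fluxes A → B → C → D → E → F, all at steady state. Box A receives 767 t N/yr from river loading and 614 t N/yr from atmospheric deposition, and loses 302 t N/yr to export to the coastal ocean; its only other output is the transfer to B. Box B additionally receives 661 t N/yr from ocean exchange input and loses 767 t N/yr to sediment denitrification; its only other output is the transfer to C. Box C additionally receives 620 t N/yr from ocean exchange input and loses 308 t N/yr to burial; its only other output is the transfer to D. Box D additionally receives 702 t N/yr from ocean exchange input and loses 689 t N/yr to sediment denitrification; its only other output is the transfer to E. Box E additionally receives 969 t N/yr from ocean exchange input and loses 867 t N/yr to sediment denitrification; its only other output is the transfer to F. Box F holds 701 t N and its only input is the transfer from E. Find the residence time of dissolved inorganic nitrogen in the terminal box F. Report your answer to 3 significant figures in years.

0.501 yr

Box A: F(A→B) = (767 + 614) − 302 = 1079.0 t N/yr.
Box B: F(B→C) = (1079.0 + 661) − 767 = 973.00 t N/yr.
Box C: F(C→D) = (973.00 + 620) − 308 = 1285.0 t N/yr.
Box D: F(D→E) = (1285.0 + 702) − 689 = 1298.0 t N/yr.
Box E: F(E→F) = (1298.0 + 969) − 867 = 1400.0 t N/yr.
Box F throughput = its input = 1400.0 t N/yr; τ = 701 / 1400.0 = 0.5007 yr.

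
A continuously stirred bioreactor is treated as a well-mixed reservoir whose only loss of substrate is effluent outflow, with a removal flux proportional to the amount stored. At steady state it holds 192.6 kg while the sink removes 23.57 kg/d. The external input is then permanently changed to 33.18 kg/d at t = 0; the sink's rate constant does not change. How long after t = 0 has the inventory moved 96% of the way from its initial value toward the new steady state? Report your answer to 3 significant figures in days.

26.3 d

τ = M₀/F₀ = 192.6/23.57 = 8.171 d.
The remaining gap fraction is e^(−t/τ); 96% covered ⇒ e^(−t/τ) = 0.0400.
t = −τ ln(0.0400) = 8.171 × 3.219 = 26.30 d.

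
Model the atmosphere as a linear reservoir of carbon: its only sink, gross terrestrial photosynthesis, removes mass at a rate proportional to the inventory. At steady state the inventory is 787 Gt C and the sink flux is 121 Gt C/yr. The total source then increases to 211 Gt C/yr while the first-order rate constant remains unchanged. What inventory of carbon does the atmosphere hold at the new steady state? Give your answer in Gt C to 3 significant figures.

1370 Gt C

Rate constant k = F/M = 121 / 787 = 0.1537 yr⁻¹.
At the new steady state, source = k·M_new ⇒ M_new = 211 / 0.1537 = 1372 Gt C.
(Equivalently M_new = M × F_new/F_old = 787 × 211/121.)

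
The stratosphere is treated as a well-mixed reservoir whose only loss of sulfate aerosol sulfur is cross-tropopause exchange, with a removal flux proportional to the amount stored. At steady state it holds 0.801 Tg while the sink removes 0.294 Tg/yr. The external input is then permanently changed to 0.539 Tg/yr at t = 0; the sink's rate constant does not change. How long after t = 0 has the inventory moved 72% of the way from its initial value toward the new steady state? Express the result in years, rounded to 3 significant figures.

3.47 yr

τ = M₀/F₀ = 0.801/0.294 = 2.724 yr.
The remaining gap fraction is e^(−t/τ); 72% covered ⇒ e^(−t/τ) = 0.280.
t = −τ ln(0.280) = 2.724 × 1.273 = 3.468 yr.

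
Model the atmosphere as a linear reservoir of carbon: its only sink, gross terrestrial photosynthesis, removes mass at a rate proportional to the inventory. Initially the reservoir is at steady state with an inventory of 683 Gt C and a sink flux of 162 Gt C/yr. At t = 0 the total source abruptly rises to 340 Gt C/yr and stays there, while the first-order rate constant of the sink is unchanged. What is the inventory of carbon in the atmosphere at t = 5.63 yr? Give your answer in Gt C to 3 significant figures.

Residence time τ = M₀/F₀ = 4.216 yr. The eventual steady state is M_∞ = M₀·(F₁/F₀) = 683 × 340/162 = 1433.5 Gt C.
The anomaly ΔM(t) = M(t) − M_∞ decays as ΔM₀·e^(−t/τ) with ΔM₀ = 683 − 1433.5 = −750.5 Gt C.
At t = 5.63 yr, e^(−t/τ) = e^(−1.335) = 0.2631, so ΔM = −197.4 Gt C and M = 1433.5 − 197.4 = 1236.0 Gt C.

1240 Gt C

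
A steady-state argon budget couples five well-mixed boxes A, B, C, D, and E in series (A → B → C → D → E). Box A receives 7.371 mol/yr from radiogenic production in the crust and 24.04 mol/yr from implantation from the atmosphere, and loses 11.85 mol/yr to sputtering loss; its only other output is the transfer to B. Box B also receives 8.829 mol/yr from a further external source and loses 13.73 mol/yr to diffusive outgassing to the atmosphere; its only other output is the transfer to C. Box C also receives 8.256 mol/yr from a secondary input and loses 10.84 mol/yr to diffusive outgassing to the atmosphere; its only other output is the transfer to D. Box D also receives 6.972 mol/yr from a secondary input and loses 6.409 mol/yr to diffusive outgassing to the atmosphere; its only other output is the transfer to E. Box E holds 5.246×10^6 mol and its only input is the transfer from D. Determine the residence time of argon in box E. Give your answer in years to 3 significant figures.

415000 yr

Box A: F(A→B) = (7.371 + 24.04) − 11.85 = 19.561 mol/yr.
Box B: F(B→C) = (19.561 + 8.829) − 13.73 = 14.660 mol/yr.
Box C: F(C→D) = (14.660 + 8.256) − 10.84 = 12.076 mol/yr.
Box D: F(D→E) = (12.076 + 6.972) − 6.409 = 12.639 mol/yr.
Box E throughput = its input = 12.639 mol/yr; τ = 5.246×10^6 / 12.639 = 415100 yr.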